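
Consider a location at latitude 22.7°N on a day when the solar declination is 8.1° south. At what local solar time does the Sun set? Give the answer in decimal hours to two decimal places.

17.77 h

cos H_s = −tan(22.7°) · tan(-8.1°) = 0.0595, so H_s = arccos(0.0595) = 86.59°.
Sunset is at 12 + H_s/15 = 12 + 5.773 = 17.773 h local solar time.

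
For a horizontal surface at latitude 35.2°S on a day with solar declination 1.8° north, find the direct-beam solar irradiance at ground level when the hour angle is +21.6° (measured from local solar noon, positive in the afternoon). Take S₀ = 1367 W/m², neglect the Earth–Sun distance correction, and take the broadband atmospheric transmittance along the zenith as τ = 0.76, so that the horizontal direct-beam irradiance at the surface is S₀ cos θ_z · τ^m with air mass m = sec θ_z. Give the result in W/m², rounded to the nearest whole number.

700 W/m²

With φ = -35.2°, δ = 1.8°, H = 21.60°: sin φ sin δ = -0.0181, cos φ cos δ cos H = 0.7594, so cos θ_z = 0.7413.
Air mass m = 1/cos θ_z = 1/0.7413 = 1.349; τ^m = 0.76^1.349 = 0.6906.
Surface direct beam = 1367 × 0.7413 × 0.6906 = 699.82 W/m².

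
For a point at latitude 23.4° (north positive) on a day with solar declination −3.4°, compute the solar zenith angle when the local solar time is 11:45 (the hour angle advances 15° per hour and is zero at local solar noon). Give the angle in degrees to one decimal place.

27.0°

Hour angle H = 15° × (11.75 − 12) = -3.75°.
cos θ_z = sin φ sin δ + cos φ cos δ cos H = (0.3971)(-0.0593) + (0.9178)(0.9982)(0.9979) = 0.8907.
θ_z = arccos(0.8907) = 27.04°.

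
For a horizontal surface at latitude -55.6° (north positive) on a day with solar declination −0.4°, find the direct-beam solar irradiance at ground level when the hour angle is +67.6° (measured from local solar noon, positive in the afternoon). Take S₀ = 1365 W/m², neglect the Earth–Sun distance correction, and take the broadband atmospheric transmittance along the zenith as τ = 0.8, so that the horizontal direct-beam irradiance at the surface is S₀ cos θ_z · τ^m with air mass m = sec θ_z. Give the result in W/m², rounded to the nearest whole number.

110 W/m²

With φ = -55.6°, δ = -0.4°, H = 67.60°: sin φ sin δ = 0.0058, cos φ cos δ cos H = 0.2153, so cos θ_z = 0.2211.
Air mass m = 1/cos θ_z = 1/0.2211 = 4.523; τ^m = 0.8^4.523 = 0.3645.
Surface direct beam = 1365 × 0.2211 × 0.3645 = 110.01 W/m².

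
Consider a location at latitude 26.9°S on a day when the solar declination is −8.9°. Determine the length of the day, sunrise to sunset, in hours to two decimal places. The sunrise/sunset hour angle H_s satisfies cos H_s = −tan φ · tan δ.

12.61 hours

−tan φ tan δ = −(-0.5073)(-0.1566) = -0.0794; H_s = arccos(-0.0794) = 94.55°.
Day length = 2 H_s / 15° h⁻¹ = 189.10° / 15 = 12.607 h.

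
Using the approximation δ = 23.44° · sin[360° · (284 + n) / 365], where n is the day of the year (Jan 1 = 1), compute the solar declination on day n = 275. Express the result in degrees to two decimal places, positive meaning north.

-4.61°

360 × (284 + 275) / 365 = 551.342°; sin(551.342°) = -0.1967.
δ = 23.44 × -0.1967 = -4.611° ≈ -4.61°.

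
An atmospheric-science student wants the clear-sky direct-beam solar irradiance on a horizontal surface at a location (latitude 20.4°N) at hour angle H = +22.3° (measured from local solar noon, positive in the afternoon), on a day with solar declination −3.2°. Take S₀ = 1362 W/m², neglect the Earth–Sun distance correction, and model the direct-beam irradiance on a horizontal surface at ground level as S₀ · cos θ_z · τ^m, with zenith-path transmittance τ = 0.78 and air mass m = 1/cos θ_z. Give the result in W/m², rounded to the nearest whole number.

860 W/m²

cos θ_z = sin φ sin δ + cos φ cos δ cos H = (0.3486)(-0.0558) + (0.9373)(0.9984)(0.9252) = 0.8464.
Air mass m = 1/cos θ_z = 1/0.8464 = 1.181; τ^m = 0.78^1.181 = 0.7457.
Surface direct beam = 1362 × 0.8464 × 0.7457 = 859.64 W/m².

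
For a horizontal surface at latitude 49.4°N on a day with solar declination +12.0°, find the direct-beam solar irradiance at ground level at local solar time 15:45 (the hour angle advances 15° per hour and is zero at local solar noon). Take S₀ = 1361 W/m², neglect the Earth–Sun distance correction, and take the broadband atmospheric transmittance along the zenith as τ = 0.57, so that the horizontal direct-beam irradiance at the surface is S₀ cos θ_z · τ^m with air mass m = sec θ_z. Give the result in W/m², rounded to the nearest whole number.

Hour angle H = 15° × (15.75 − 12) = 56.25°.
cos θ_z = sin φ sin δ + cos φ cos δ cos H = (0.7593)(0.2079) + (0.6508)(0.9781)(0.5556) = 0.5115.
Air mass m = 1/cos θ_z = 1/0.5115 = 1.955; τ^m = 0.57^1.955 = 0.3332.
Surface direct beam = 1361 × 0.5115 × 0.3332 = 231.96 W/m².

232 W/m²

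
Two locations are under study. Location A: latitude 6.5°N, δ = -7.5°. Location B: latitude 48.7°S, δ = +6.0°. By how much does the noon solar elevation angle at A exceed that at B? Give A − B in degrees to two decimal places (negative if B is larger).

A: 90° − |6.5 − (-7.5)| = 76.00°.
B: 90° − |-48.7 − (6.0)| = 35.30°.
A − B = 76.00 − 35.30 = 40.70°.

+40.70°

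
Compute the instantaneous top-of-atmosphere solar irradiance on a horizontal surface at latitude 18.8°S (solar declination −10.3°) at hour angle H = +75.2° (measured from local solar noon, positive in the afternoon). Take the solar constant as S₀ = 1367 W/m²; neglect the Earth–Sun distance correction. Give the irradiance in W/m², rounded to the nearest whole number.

cos θ_z = sin φ sin δ + cos φ cos δ cos H = (-0.3223)(-0.1788) + (0.9466)(0.9839)(0.2554) = 0.2955.
Top-of-atmosphere irradiance = S₀ cos θ_z = 1367 × 0.2955 = 403.95 W/m².

404 W/m²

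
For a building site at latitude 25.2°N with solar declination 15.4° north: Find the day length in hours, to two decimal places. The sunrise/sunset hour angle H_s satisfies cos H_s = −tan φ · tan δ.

cos H_s = −tan(25.2°) · tan(15.4°) = -0.1296, so H_s = arccos(-0.1296) = 97.45°.
Day length = 2 H_s / 15° h⁻¹ = 194.90° / 15 = 12.993 h.

12.99 hours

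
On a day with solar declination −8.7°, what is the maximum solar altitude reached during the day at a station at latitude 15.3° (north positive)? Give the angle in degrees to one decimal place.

At local solar noon the hour angle is zero, so the elevation is 90° − |φ − δ| = 90° − |15.3° − (-8.7°)| = 90° − 24.0° = 66.0°.

66.0°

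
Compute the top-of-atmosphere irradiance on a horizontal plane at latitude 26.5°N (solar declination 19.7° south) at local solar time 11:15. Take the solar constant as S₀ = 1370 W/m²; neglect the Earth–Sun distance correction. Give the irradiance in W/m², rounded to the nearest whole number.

Hour angle H = 15° × (11.25 − 12) = -11.25°.
With φ = 26.5°, δ = -19.7°, H = -11.25°: sin φ sin δ = -0.1504, cos φ cos δ cos H = 0.8264, so cos θ_z = 0.6760.
Top-of-atmosphere irradiance = S₀ cos θ_z = 1370 × 0.6760 = 926.12 W/m².

926 W/m²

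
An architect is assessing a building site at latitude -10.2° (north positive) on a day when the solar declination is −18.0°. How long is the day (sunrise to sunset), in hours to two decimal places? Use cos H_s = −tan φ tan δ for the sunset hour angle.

The sunset hour angle satisfies cos H_s = −tan φ tan δ = -0.0585, giving H_s = 93.35°.
Day length = 2 H_s / 15° h⁻¹ = 186.70° / 15 = 12.447 h.

12.45 hours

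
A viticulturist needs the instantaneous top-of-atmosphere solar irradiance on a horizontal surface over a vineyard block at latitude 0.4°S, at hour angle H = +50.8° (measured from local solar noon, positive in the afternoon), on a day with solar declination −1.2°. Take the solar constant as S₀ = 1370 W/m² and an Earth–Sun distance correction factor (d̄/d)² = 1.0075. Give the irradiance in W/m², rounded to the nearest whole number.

872 W/m²

cos θ_z = sin φ sin δ + cos φ cos δ cos H = (-0.0070)(-0.0209) + (1.0000)(0.9998)(0.6320) = 0.6320.
Top-of-atmosphere irradiance = S₀ (d̄/d)² cos θ_z = 1370 × 1.0075 × 0.6320 = 872.33 W/m².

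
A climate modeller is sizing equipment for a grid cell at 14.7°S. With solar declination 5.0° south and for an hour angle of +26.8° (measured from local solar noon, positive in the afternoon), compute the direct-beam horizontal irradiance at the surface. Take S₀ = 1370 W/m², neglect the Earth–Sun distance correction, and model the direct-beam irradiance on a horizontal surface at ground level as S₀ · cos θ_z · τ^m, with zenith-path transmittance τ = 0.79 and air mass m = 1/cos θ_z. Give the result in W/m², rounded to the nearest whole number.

cos θ_z = sin(-14.7°) sin(-5.0°) + cos(-14.7°) cos(-5.0°) cos(26.80°) = 0.0221 + 0.8601 = 0.8822.
Air mass m = 1/cos θ_z = 1/0.8822 = 1.134; τ^m = 0.79^1.134 = 0.7654.
Surface direct beam = 1370 × 0.8822 × 0.7654 = 925.07 W/m².

925 W/m²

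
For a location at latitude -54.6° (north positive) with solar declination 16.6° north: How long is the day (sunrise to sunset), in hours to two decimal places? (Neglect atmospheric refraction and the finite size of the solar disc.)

−tan φ tan δ = −(-1.4071)(0.2981) = 0.4195; H_s = arccos(0.4195) = 65.20°.
Day length = 2 H_s / 15° h⁻¹ = 130.40° / 15 = 8.693 h.

8.69 hours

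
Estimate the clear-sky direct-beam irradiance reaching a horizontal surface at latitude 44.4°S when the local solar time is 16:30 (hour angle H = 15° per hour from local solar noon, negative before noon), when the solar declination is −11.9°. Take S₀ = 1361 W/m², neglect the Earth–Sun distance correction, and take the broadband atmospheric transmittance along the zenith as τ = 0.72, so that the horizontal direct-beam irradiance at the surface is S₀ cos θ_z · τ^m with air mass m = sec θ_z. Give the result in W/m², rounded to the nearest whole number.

252 W/m²

Hour angle H = 15° × (16.5 − 12) = 67.50°.
With φ = -44.4°, δ = -11.9°, H = 67.50°: sin φ sin δ = 0.1443, cos φ cos δ cos H = 0.2675, so cos θ_z = 0.4118.
Air mass m = 1/cos θ_z = 1/0.4118 = 2.428; τ^m = 0.72^2.428 = 0.4504.
Surface direct beam = 1361 × 0.4118 × 0.4504 = 252.43 W/m².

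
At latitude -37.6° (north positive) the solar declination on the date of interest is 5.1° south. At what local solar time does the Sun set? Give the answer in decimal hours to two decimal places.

−tan φ tan δ = −(-0.7701)(-0.0892) = -0.0687; H_s = arccos(-0.0687) = 93.94°.
Sunset is at 12 + H_s/15 = 12 + 6.263 = 18.263 h local solar time.

18.26 h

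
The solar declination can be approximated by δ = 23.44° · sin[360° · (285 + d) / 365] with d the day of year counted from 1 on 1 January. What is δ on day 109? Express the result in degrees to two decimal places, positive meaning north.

360 × (285 + 109) / 365 = 388.603°; sin(388.603°) = 0.4787.
δ = 23.44 × 0.4787 = 11.221° ≈ +11.22°.

+11.22°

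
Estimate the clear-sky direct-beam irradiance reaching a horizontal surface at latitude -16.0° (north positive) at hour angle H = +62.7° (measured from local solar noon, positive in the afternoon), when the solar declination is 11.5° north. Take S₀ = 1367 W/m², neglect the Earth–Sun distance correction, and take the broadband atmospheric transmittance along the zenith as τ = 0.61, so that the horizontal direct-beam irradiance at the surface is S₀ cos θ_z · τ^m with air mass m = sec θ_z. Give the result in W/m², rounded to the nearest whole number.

With φ = -16.0°, δ = 11.5°, H = 62.70°: sin φ sin δ = -0.0550, cos φ cos δ cos H = 0.4320, so cos θ_z = 0.3770.
Air mass m = 1/cos θ_z = 1/0.3770 = 2.653; τ^m = 0.61^2.653 = 0.2695.
Surface direct beam = 1367 × 0.3770 × 0.2695 = 138.89 W/m².

139 W/m²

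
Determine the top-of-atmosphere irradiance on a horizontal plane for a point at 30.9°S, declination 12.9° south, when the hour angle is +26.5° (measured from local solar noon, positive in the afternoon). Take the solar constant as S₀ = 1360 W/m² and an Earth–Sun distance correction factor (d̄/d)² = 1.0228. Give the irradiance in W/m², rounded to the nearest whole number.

cos θ_z = sin φ sin δ + cos φ cos δ cos H = (-0.5135)(-0.2233) + (0.8581)(0.9748)(0.8949) = 0.8632.
Top-of-atmosphere irradiance = S₀ (d̄/d)² cos θ_z = 1360 × 1.0228 × 0.8632 = 1200.72 W/m².

1201 W/m²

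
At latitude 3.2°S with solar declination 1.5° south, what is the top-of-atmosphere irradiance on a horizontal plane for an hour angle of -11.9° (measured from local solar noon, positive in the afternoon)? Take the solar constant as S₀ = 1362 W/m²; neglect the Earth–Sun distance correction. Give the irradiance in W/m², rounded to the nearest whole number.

1332 W/m²

cos θ_z = sin φ sin δ + cos φ cos δ cos H = (-0.0558)(-0.0262) + (0.9984)(0.9997)(0.9785) = 0.9781.
Top-of-atmosphere irradiance = S₀ cos θ_z = 1362 × 0.9781 = 1332.17 W/m².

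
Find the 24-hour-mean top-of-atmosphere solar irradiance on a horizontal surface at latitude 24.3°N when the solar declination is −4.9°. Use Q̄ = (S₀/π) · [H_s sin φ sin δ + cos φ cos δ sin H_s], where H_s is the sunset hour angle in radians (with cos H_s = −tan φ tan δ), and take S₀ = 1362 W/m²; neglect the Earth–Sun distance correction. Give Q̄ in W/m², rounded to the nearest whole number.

370 W/m²

The sunset hour angle satisfies cos H_s = −tan φ tan δ = 0.0387, giving H_s = 87.78°. In radians, H_s = 1.5321.
H_s sin φ sin δ = 1.5321 × 0.4115 × -0.0854 = -0.0538.
cos φ cos δ sin H_s = 0.9114 × 0.9963 × 0.9993 = 0.9074.
Q̄ = (1362/π) × (-0.0538 + 0.9074) = 433.54 × 0.8536 = 370.07 W/m².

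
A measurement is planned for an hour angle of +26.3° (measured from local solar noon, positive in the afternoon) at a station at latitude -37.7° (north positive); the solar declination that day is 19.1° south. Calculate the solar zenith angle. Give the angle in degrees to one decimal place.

cos θ_z = sin φ sin δ + cos φ cos δ cos H = (-0.6115)(-0.3272) + (0.7912)(0.9449)(0.8965) = 0.8703.
θ_z = arccos(0.8703) = 29.51°.

29.5°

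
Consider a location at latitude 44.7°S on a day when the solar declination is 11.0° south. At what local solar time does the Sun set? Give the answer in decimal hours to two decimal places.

18.74 h

−tan φ tan δ = −(-0.9896)(-0.1944) = -0.1924; H_s = arccos(-0.1924) = 101.09°.
Sunset is at 12 + H_s/15 = 12 + 6.739 = 18.739 h local solar time.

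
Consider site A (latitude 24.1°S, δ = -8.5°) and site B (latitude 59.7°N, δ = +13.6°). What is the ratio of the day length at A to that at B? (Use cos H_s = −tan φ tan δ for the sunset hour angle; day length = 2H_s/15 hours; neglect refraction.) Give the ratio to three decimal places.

0.820

A: H_s = arccos(−tan -24.1° · tan -8.5°) = 93.83°, so 2H_s/15 = 12.5107 h.
B: H_s = arccos(−tan 59.7° · tan 13.6°) = 114.46°, so 2H_s/15 = 15.2613 h.
Ratio A/B = 12.5107 / 15.2613 = 0.8198.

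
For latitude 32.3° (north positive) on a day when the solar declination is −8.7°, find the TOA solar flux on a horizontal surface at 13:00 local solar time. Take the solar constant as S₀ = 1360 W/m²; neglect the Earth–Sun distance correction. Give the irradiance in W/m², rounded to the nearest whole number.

988 W/m²

Hour angle H = 15° × (13 − 12) = 15.00°.
cos θ_z = sin(32.3°) sin(-8.7°) + cos(32.3°) cos(-8.7°) cos(15.00°) = -0.0808 + 0.8071 = 0.7263.
Top-of-atmosphere irradiance = S₀ cos θ_z = 1360 × 0.7263 = 987.77 W/m².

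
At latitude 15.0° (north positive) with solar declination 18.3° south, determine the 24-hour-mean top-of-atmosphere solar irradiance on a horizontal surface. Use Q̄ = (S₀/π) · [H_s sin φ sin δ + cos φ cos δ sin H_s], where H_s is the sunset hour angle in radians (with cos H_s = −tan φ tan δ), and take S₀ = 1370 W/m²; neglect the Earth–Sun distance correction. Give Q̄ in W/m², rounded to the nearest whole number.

The sunset hour angle satisfies cos H_s = −tan φ tan δ = 0.0886, giving H_s = 84.92°. In radians, H_s = 1.4821.
H_s sin φ sin δ = 1.4821 × 0.2588 × -0.3140 = -0.1204.
cos φ cos δ sin H_s = 0.9659 × 0.9494 × 0.9961 = 0.9134.
Q̄ = (1370/π) × (-0.1204 + 0.9134) = 436.08 × 0.7930 = 345.81 W/m².

346 W/m²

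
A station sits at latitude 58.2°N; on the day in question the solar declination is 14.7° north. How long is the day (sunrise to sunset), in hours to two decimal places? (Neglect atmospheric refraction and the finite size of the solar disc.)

15.34 hours

The sunset hour angle satisfies cos H_s = −tan φ tan δ = -0.4231, giving H_s = 115.03°.
Day length = 2 H_s / 15° h⁻¹ = 230.06° / 15 = 15.337 h.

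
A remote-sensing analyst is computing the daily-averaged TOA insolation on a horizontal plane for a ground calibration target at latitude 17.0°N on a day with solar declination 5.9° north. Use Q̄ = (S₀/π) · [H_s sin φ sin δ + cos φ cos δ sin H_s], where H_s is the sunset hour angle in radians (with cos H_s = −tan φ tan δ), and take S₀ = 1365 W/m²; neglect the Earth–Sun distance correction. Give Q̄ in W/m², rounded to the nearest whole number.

434 W/m²

cos H_s = −tan(17.0°) · tan(5.9°) = -0.0316, so H_s = arccos(-0.0316) = 91.81°. In radians, H_s = 1.6024.
H_s sin φ sin δ = 1.6024 × 0.2924 × 0.1028 = 0.0482.
cos φ cos δ sin H_s = 0.9563 × 0.9947 × 0.9995 = 0.9508.
Q̄ = (1365/π) × (0.0482 + 0.9508) = 434.49 × 0.9990 = 434.06 W/m².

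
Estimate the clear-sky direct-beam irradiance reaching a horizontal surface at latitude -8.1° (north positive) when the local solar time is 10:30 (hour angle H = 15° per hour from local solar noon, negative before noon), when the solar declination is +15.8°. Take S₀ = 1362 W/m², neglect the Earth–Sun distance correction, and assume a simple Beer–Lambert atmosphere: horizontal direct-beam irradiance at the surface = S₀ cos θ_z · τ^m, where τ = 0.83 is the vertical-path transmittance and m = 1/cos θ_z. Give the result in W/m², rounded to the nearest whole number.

919 W/m²

Hour angle H = 15° × (10.5 − 12) = -22.50°.
cos θ_z = sin(-8.1°) sin(15.8°) + cos(-8.1°) cos(15.8°) cos(-22.50°) = -0.0384 + 0.8801 = 0.8417.
Air mass m = 1/cos θ_z = 1/0.8417 = 1.188; τ^m = 0.83^1.188 = 0.8014.
Surface direct beam = 1362 × 0.8417 × 0.8014 = 918.72 W/m².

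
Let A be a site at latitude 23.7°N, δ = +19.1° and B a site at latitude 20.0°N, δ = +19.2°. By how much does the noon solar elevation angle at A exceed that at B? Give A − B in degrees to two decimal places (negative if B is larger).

-3.80°

A: 90° − |23.7 − (19.1)| = 85.40°.
B: 90° − |20.0 − (19.2)| = 89.20°.
A − B = 85.40 − 89.20 = -3.80°.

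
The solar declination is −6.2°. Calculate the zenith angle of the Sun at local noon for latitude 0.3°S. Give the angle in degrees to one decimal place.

At local solar noon the hour angle is zero, so the zenith angle is |φ − δ| = |-0.3° − (-6.2°)| = 5.9°.

5.9°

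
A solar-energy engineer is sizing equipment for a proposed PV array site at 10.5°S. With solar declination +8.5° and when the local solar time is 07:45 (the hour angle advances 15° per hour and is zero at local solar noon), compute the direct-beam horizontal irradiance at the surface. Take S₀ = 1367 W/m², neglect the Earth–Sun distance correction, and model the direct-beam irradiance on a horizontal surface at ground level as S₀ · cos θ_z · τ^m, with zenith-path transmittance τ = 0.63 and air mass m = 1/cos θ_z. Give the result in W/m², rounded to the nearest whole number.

Hour angle H = 15° × (7.75 − 12) = -63.75°.
With φ = -10.5°, δ = 8.5°, H = -63.75°: sin φ sin δ = -0.0269, cos φ cos δ cos H = 0.4301, so cos θ_z = 0.4032.
Air mass m = 1/cos θ_z = 1/0.4032 = 2.480; τ^m = 0.63^2.480 = 0.3180.
Surface direct beam = 1367 × 0.4032 × 0.3180 = 175.27 W/m².

175 W/m²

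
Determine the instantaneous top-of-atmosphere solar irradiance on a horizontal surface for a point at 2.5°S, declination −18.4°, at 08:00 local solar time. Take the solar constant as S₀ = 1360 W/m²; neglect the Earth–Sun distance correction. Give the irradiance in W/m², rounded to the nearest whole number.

Hour angle H = 15° × (8 − 12) = -60.00°.
cos θ_z = sin(-2.5°) sin(-18.4°) + cos(-2.5°) cos(-18.4°) cos(-60.00°) = 0.0138 + 0.4740 = 0.4878.
Top-of-atmosphere irradiance = S₀ cos θ_z = 1360 × 0.4878 = 663.41 W/m².

663 W/m²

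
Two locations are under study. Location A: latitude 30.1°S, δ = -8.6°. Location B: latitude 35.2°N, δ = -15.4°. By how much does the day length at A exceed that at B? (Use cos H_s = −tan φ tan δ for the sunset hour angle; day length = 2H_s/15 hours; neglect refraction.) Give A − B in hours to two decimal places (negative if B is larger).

+2.16 h

A: H_s = arccos(−tan -30.1° · tan -8.6°) = 95.03°, so 2H_s/15 = 12.6707 h.
B: H_s = arccos(−tan 35.2° · tan -15.4°) = 78.80°, so 2H_s/15 = 10.5067 h.
A − B = 12.6707 − 10.5067 = 2.1640 h.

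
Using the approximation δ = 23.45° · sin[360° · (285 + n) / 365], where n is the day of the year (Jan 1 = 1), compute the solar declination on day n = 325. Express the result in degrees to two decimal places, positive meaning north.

-20.64°

360 × (285 + 325) / 365 = 601.644°; sin(601.644°) = -0.8800.
δ = 23.45 × -0.8800 = -20.636° ≈ -20.64°.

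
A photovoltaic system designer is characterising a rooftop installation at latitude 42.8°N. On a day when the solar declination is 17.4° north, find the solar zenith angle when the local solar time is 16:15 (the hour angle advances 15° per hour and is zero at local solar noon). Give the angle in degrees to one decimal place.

Hour angle H = 15° × (16.25 − 12) = 63.75°.
cos θ_z = sin(42.8°) sin(17.4°) + cos(42.8°) cos(17.4°) cos(63.75°) = 0.2032 + 0.3097 = 0.5129.
θ_z = arccos(0.5129) = 59.14°.

59.1°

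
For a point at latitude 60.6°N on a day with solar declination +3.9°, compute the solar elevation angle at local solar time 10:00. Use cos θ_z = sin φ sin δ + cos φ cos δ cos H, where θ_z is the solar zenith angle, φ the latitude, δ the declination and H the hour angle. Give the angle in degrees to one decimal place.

28.9°

Hour angle H = 15° × (10 − 12) = -30.00°.
With φ = 60.6°, δ = 3.9°, H = -30.00°: sin φ sin δ = 0.0593, cos φ cos δ cos H = 0.4242, so cos θ_z = 0.4835.
θ_z = arccos(0.4835) = 61.09°, so the elevation is 90° − 61.09° = 28.91°.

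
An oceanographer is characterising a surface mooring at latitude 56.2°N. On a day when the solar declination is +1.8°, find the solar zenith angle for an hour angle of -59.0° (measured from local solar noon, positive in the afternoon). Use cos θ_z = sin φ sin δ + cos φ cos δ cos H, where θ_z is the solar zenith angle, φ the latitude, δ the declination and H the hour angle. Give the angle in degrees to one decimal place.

cos θ_z = sin φ sin δ + cos φ cos δ cos H = (0.8310)(0.0314) + (0.5563)(0.9995)(0.5150) = 0.3124.
θ_z = arccos(0.3124) = 71.80°.

71.8°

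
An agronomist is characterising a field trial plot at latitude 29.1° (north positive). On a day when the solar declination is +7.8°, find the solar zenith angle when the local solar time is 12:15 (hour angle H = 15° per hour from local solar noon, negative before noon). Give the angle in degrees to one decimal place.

21.6°

Hour angle H = 15° × (12.25 − 12) = 3.75°.
With φ = 29.1°, δ = 7.8°, H = 3.75°: sin φ sin δ = 0.0660, cos φ cos δ cos H = 0.8638, so cos θ_z = 0.9298.
θ_z = arccos(0.9298) = 21.60°.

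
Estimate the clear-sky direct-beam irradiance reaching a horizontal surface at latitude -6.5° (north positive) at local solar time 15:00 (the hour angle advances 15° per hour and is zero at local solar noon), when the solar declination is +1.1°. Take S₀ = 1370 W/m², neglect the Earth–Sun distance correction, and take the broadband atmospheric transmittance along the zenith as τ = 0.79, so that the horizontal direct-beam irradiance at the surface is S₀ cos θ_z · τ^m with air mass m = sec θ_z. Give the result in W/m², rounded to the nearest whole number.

Hour angle H = 15° × (15 − 12) = 45.00°.
With φ = -6.5°, δ = 1.1°, H = 45.00°: sin φ sin δ = -0.0022, cos φ cos δ cos H = 0.7024, so cos θ_z = 0.7002.
Air mass m = 1/cos θ_z = 1/0.7002 = 1.428; τ^m = 0.79^1.428 = 0.7142.
Surface direct beam = 1370 × 0.7002 × 0.7142 = 685.11 W/m².

685 W/m²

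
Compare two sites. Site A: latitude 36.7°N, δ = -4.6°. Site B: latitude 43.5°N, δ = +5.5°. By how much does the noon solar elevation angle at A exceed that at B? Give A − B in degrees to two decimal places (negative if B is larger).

A: 90° − |36.7 − (-4.6)| = 48.70°.
B: 90° − |43.5 − (5.5)| = 52.00°.
A − B = 48.70 − 52.00 = -3.30°.

-3.30°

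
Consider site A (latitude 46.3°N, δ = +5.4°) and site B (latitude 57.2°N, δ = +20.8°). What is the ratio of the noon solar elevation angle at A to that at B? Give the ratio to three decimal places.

A: 90° − |46.3 − (5.4)| = 49.10°.
B: 90° − |57.2 − (20.8)| = 53.60°.
Ratio A/B = 49.1000 / 53.6000 = 0.9160.

0.916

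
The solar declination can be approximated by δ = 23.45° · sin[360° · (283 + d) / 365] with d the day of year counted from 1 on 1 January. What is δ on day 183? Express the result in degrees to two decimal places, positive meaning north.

360 × (283 + 183) / 365 = 459.616°; sin(459.616°) = 0.9859.
δ = 23.45 × 0.9859 = 23.119° ≈ +23.12°.

+23.12°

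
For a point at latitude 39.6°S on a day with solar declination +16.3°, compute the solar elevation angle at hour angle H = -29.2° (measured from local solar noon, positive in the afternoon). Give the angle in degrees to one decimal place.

27.8°

With φ = -39.6°, δ = 16.3°, H = -29.20°: sin φ sin δ = -0.1789, cos φ cos δ cos H = 0.6456, so cos θ_z = 0.4667.
θ_z = arccos(0.4667) = 62.18°, so the elevation is 90° − 62.18° = 27.82°.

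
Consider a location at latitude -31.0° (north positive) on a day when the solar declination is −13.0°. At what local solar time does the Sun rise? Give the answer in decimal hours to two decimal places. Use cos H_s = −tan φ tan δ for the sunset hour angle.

cos H_s = −tan(-31.0°) · tan(-13.0°) = -0.1387, so H_s = arccos(-0.1387) = 97.97°.
Sunrise is at 12 − H_s/15 = 12 − 6.531 = 5.469 h local solar time.

5.47 h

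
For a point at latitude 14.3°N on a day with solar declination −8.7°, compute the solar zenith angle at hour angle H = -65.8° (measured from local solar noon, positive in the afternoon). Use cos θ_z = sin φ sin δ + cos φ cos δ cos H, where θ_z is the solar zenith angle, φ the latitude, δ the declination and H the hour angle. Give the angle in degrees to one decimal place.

cos θ_z = sin(14.3°) sin(-8.7°) + cos(14.3°) cos(-8.7°) cos(-65.80°) = -0.0374 + 0.3927 = 0.3553.
θ_z = arccos(0.3553) = 69.19°.

69.2°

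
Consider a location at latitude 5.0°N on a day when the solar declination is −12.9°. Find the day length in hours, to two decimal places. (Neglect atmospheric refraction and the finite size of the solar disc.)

11.85 hours

−tan φ tan δ = −(0.0875)(-0.2290) = 0.0200; H_s = arccos(0.0200) = 88.85°.
Day length = 2 H_s / 15° h⁻¹ = 177.70° / 15 = 11.847 h.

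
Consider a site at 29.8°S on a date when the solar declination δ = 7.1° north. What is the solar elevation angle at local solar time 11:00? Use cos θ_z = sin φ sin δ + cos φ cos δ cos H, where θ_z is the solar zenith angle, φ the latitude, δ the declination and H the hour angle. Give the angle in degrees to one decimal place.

Hour angle H = 15° × (11 − 12) = -15.00°.
cos θ_z = sin(-29.8°) sin(7.1°) + cos(-29.8°) cos(7.1°) cos(-15.00°) = -0.0614 + 0.8318 = 0.7704.
θ_z = arccos(0.7704) = 39.61°, so the elevation is 90° − 39.61° = 50.39°.

50.4°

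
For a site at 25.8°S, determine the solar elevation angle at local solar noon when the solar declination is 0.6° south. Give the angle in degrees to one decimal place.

64.8°

At local solar noon the hour angle is zero, so the elevation is 90° − |φ − δ| = 90° − |-25.8° − (-0.6°)| = 90° − 25.2° = 64.8°.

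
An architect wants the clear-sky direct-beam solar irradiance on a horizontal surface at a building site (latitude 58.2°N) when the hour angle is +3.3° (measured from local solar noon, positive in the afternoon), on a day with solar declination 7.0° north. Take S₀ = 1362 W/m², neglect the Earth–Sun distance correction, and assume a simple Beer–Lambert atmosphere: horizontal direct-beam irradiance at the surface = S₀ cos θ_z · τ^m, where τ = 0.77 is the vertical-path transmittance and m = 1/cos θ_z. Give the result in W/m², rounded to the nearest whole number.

561 W/m²

With φ = 58.2°, δ = 7.0°, H = 3.30°: sin φ sin δ = 0.1036, cos φ cos δ cos H = 0.5222, so cos θ_z = 0.6258.
Air mass m = 1/cos θ_z = 1/0.6258 = 1.598; τ^m = 0.77^1.598 = 0.6586.
Surface direct beam = 1362 × 0.6258 × 0.6586 = 561.35 W/m².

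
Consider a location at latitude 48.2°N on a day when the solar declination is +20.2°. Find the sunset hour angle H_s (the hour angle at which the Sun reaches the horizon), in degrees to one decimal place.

−tan φ tan δ = −(1.1184)(0.3679) = -0.4115; H_s = arccos(-0.4115) = 114.30°.

114.3°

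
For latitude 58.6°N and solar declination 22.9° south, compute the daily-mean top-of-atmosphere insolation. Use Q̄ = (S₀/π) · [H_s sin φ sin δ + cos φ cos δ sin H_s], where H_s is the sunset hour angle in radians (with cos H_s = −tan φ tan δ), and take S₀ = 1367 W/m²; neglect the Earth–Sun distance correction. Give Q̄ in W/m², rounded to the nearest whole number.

34 W/m²

−tan φ tan δ = −(1.6383)(-0.4224) = 0.6920; H_s = arccos(0.6920) = 46.21°. In radians, H_s = 0.8065.
H_s sin φ sin δ = 0.8065 × 0.8536 × -0.3891 = -0.2679.
cos φ cos δ sin H_s = 0.5210 × 0.9212 × 0.7219 = 0.3465.
Q̄ = (1367/π) × (-0.2679 + 0.3465) = 435.13 × 0.0786 = 34.20 W/m².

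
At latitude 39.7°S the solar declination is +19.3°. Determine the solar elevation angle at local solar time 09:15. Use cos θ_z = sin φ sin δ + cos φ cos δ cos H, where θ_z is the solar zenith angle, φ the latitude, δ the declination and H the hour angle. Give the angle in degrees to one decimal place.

19.6°

Hour angle H = 15° × (9.25 − 12) = -41.25°.
cos θ_z = sin φ sin δ + cos φ cos δ cos H = (-0.6388)(0.3305) + (0.7694)(0.9438)(0.7518) = 0.3348.
θ_z = arccos(0.3348) = 70.44°, so the elevation is 90° − 70.44° = 19.56°.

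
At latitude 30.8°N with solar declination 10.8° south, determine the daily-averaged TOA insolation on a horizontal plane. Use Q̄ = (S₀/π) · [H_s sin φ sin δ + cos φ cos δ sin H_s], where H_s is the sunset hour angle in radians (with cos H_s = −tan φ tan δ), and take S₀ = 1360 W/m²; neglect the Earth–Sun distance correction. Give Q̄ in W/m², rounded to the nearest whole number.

The sunset hour angle satisfies cos H_s = −tan φ tan δ = 0.1137, giving H_s = 83.47°. In radians, H_s = 1.4568.
H_s sin φ sin δ = 1.4568 × 0.5120 × -0.1874 = -0.1398.
cos φ cos δ sin H_s = 0.8590 × 0.9823 × 0.9935 = 0.8383.
Q̄ = (1360/π) × (-0.1398 + 0.8383) = 432.90 × 0.6985 = 302.38 W/m².

302 W/m²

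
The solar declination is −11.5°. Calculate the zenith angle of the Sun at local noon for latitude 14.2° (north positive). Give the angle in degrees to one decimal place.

25.7°

At local solar noon the hour angle is zero, so the zenith angle is |φ − δ| = |14.2° − (-11.5°)| = 25.7°.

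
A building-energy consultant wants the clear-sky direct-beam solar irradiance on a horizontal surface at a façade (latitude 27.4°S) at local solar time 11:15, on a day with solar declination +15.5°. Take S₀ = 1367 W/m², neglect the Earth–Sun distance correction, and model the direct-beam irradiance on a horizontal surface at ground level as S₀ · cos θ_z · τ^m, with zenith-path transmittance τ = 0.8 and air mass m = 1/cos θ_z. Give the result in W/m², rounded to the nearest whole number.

717 W/m²

Hour angle H = 15° × (11.25 − 12) = -11.25°.
With φ = -27.4°, δ = 15.5°, H = -11.25°: sin φ sin δ = -0.1230, cos φ cos δ cos H = 0.8391, so cos θ_z = 0.7161.
Air mass m = 1/cos θ_z = 1/0.7161 = 1.396; τ^m = 0.8^1.396 = 0.7323.
Surface direct beam = 1367 × 0.7161 × 0.7323 = 716.85 W/m².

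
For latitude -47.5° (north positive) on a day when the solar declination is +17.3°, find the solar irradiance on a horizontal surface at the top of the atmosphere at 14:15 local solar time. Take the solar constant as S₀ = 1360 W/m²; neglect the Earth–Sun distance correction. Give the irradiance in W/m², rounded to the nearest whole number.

431 W/m²

Hour angle H = 15° × (14.25 − 12) = 33.75°.
cos θ_z = sin φ sin δ + cos φ cos δ cos H = (-0.7373)(0.2974) + (0.6756)(0.9548)(0.8315) = 0.3171.
Top-of-atmosphere irradiance = S₀ cos θ_z = 1360 × 0.3171 = 431.26 W/m².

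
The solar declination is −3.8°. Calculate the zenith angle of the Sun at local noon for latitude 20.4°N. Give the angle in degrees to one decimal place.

24.2°

At local solar noon the hour angle is zero, so the zenith angle is |φ − δ| = |20.4° − (-3.8°)| = 24.2°.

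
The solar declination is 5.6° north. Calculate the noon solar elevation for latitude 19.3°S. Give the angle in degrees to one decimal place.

At local solar noon the hour angle is zero, so the elevation is 90° − |φ − δ| = 90° − |-19.3° − (5.6°)| = 90° − 24.9° = 65.1°.

65.1°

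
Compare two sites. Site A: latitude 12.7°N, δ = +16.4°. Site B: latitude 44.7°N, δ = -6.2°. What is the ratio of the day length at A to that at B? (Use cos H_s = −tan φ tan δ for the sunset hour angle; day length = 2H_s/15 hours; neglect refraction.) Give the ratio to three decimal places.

A: H_s = arccos(−tan 12.7° · tan 16.4°) = 93.80°, so 2H_s/15 = 12.5067 h.
B: H_s = arccos(−tan 44.7° · tan -6.2°) = 83.83°, so 2H_s/15 = 11.1773 h.
Ratio A/B = 12.5067 / 11.1773 = 1.1189.

1.119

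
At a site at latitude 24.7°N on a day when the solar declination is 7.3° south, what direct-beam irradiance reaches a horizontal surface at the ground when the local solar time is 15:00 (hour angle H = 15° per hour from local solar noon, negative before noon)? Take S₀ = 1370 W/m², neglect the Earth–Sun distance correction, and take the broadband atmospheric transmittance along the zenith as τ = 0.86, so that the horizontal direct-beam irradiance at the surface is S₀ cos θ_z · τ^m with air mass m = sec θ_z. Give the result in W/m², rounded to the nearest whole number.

Hour angle H = 15° × (15 − 12) = 45.00°.
With φ = 24.7°, δ = -7.3°, H = 45.00°: sin φ sin δ = -0.0531, cos φ cos δ cos H = 0.6372, so cos θ_z = 0.5841.
Air mass m = 1/cos θ_z = 1/0.5841 = 1.712; τ^m = 0.86^1.712 = 0.7724.
Surface direct beam = 1370 × 0.5841 × 0.7724 = 618.09 W/m².

618 W/m²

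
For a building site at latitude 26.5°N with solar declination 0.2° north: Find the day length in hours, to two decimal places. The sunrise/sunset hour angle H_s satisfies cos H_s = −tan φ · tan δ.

12.01 hours

−tan φ tan δ = −(0.4986)(0.0035) = -0.0017; H_s = arccos(-0.0017) = 90.10°.
Day length = 2 H_s / 15° h⁻¹ = 180.20° / 15 = 12.013 h.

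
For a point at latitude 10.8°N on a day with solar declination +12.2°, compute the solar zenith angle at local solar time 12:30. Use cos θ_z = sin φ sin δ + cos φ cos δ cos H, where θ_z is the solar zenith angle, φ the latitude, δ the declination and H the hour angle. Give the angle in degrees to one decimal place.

7.5°

Hour angle H = 15° × (12.5 − 12) = 7.50°.
With φ = 10.8°, δ = 12.2°, H = 7.50°: sin φ sin δ = 0.0396, cos φ cos δ cos H = 0.9519, so cos θ_z = 0.9915.
θ_z = arccos(0.9915) = 7.48°.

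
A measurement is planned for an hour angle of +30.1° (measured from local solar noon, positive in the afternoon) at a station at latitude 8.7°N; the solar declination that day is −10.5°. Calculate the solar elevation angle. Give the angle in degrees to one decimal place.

54.4°

With φ = 8.7°, δ = -10.5°, H = 30.10°: sin φ sin δ = -0.0276, cos φ cos δ cos H = 0.8409, so cos θ_z = 0.8133.
θ_z = arccos(0.8133) = 35.58°, so the elevation is 90° − 35.58° = 54.42°.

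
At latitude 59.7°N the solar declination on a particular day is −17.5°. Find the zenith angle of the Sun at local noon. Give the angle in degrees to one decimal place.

77.2°

At local solar noon the hour angle is zero, so the zenith angle is |φ − δ| = |59.7° − (-17.5°)| = 77.2°.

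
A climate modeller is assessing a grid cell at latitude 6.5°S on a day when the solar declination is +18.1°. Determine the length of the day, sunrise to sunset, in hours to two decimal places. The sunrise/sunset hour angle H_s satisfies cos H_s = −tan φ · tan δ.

11.72 hours

cos H_s = −tan(-6.5°) · tan(18.1°) = 0.0372, so H_s = arccos(0.0372) = 87.87°.
Day length = 2 H_s / 15° h⁻¹ = 175.74° / 15 = 11.716 h.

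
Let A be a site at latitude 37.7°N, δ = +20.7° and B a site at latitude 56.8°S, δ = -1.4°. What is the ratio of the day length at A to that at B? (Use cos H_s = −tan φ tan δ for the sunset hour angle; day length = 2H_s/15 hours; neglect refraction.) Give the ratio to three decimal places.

A: H_s = arccos(−tan 37.7° · tan 20.7°) = 106.98°, so 2H_s/15 = 14.2640 h.
B: H_s = arccos(−tan -56.8° · tan -1.4°) = 92.14°, so 2H_s/15 = 12.2853 h.
Ratio A/B = 14.2640 / 12.2853 = 1.1611.

1.161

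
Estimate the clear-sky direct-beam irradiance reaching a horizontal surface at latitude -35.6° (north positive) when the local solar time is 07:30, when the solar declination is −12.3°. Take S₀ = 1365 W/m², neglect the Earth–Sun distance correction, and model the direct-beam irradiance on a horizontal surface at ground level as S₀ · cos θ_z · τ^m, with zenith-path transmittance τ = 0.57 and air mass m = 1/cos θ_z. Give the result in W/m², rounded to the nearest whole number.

157 W/m²

Hour angle H = 15° × (7.5 − 12) = -67.50°.
cos θ_z = sin(-35.6°) sin(-12.3°) + cos(-35.6°) cos(-12.3°) cos(-67.50°) = 0.1240 + 0.3040 = 0.4280.
Air mass m = 1/cos θ_z = 1/0.4280 = 2.336; τ^m = 0.57^2.336 = 0.2690.
Surface direct beam = 1365 × 0.4280 × 0.2690 = 157.16 W/m².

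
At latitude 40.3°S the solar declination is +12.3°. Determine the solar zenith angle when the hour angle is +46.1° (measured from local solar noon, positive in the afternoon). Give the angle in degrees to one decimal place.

67.7°

cos θ_z = sin φ sin δ + cos φ cos δ cos H = (-0.6468)(0.2130) + (0.7627)(0.9770)(0.6934) = 0.3789.
θ_z = arccos(0.3789) = 67.73°.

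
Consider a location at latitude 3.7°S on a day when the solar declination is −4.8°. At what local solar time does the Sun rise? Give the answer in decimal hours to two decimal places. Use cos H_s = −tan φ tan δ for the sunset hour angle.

cos H_s = −tan(-3.7°) · tan(-4.8°) = -0.0054, so H_s = arccos(-0.0054) = 90.31°.
Sunrise is at 12 − H_s/15 = 12 − 6.021 = 5.979 h local solar time.

5.98 h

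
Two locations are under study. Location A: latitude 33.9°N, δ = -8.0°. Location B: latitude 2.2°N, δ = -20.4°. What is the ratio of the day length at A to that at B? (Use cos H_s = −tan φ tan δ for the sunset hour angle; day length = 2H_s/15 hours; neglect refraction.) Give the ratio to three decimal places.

A: H_s = arccos(−tan 33.9° · tan -8.0°) = 84.58°, so 2H_s/15 = 11.2773 h.
B: H_s = arccos(−tan 2.2° · tan -20.4°) = 89.18°, so 2H_s/15 = 11.8907 h.
Ratio A/B = 11.2773 / 11.8907 = 0.9484.

0.948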